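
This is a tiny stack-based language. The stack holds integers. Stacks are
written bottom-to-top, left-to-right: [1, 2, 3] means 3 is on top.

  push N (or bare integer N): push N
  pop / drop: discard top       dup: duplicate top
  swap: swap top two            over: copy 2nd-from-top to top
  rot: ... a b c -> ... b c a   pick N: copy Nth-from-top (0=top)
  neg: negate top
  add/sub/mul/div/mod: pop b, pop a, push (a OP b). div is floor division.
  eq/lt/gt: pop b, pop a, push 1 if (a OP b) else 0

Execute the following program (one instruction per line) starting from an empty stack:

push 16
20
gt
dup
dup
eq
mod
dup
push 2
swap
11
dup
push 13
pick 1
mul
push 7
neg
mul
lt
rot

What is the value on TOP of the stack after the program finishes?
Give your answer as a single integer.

After 'push 16': [16]
After 'push 20': [16, 20]
After 'gt': [0]
After 'dup': [0, 0]
After 'dup': [0, 0, 0]
After 'eq': [0, 1]
After 'mod': [0]
After 'dup': [0, 0]
After 'push 2': [0, 0, 2]
After 'swap': [0, 2, 0]
After 'push 11': [0, 2, 0, 11]
After 'dup': [0, 2, 0, 11, 11]
After 'push 13': [0, 2, 0, 11, 11, 13]
After 'pick 1': [0, 2, 0, 11, 11, 13, 11]
After 'mul': [0, 2, 0, 11, 11, 143]
After 'push 7': [0, 2, 0, 11, 11, 143, 7]
After 'neg': [0, 2, 0, 11, 11, 143, -7]
After 'mul': [0, 2, 0, 11, 11, -1001]
After 'lt': [0, 2, 0, 11, 0]
After 'rot': [0, 2, 11, 0, 0]

Answer: 0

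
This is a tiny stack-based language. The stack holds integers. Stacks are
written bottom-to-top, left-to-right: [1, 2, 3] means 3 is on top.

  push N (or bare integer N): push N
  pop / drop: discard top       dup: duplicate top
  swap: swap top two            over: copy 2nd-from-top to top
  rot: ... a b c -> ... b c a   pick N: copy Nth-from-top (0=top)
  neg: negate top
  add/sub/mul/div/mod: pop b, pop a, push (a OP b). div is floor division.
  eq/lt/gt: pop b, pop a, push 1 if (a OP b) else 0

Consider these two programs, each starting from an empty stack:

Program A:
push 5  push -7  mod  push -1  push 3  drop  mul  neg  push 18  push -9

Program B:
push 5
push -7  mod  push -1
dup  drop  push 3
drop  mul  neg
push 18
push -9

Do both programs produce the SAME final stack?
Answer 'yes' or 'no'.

Program A trace:
  After 'push 5': [5]
  After 'push -7': [5, -7]
  After 'mod': [-2]
  After 'push -1': [-2, -1]
  After 'push 3': [-2, -1, 3]
  After 'drop': [-2, -1]
  After 'mul': [2]
  After 'neg': [-2]
  After 'push 18': [-2, 18]
  After 'push -9': [-2, 18, -9]
Program A final stack: [-2, 18, -9]

Program B trace:
  After 'push 5': [5]
  After 'push -7': [5, -7]
  After 'mod': [-2]
  After 'push -1': [-2, -1]
  After 'dup': [-2, -1, -1]
  After 'drop': [-2, -1]
  After 'push 3': [-2, -1, 3]
  After 'drop': [-2, -1]
  After 'mul': [2]
  After 'neg': [-2]
  After 'push 18': [-2, 18]
  After 'push -9': [-2, 18, -9]
Program B final stack: [-2, 18, -9]
Same: yes

Answer: yes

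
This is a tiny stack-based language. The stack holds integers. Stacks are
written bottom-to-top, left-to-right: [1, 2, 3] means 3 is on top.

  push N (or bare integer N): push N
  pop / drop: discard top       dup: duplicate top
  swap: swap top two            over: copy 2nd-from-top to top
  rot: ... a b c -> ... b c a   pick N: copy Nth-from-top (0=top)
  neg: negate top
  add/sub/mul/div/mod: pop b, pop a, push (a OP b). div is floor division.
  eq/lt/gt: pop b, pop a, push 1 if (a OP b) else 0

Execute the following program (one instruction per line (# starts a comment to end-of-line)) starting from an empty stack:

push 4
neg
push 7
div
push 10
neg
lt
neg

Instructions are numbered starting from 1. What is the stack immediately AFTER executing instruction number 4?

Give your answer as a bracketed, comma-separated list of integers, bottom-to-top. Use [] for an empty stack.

Step 1 ('push 4'): [4]
Step 2 ('neg'): [-4]
Step 3 ('push 7'): [-4, 7]
Step 4 ('div'): [-1]

Answer: [-1]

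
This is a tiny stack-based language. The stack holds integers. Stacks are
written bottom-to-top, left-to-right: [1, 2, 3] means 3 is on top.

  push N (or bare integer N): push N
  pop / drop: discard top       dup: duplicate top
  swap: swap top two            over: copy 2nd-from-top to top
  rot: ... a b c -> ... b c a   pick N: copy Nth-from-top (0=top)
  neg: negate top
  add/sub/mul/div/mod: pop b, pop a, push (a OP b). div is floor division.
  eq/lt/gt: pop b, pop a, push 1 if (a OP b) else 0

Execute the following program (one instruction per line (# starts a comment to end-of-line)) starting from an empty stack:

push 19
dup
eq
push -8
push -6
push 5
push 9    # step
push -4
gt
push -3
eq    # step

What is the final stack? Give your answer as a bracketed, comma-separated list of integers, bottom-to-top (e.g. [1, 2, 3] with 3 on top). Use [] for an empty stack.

Answer: [1, -8, -6, 5, 0]

Derivation:
After 'push 19': [19]
After 'dup': [19, 19]
After 'eq': [1]
After 'push -8': [1, -8]
After 'push -6': [1, -8, -6]
After 'push 5': [1, -8, -6, 5]
After 'push 9': [1, -8, -6, 5, 9]
After 'push -4': [1, -8, -6, 5, 9, -4]
After 'gt': [1, -8, -6, 5, 1]
After 'push -3': [1, -8, -6, 5, 1, -3]
After 'eq': [1, -8, -6, 5, 0]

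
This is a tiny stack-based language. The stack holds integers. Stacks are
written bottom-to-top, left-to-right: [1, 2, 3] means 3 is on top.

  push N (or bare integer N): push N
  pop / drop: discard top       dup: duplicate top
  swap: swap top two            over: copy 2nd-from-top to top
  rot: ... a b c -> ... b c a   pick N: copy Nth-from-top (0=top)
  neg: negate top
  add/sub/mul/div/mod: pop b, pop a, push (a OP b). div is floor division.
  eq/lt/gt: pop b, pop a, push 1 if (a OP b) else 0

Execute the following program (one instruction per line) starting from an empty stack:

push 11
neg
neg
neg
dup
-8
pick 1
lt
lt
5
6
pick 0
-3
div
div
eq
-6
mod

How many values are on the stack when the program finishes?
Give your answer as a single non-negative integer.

Answer: 3

Derivation:
After 'push 11': stack = [11] (depth 1)
After 'neg': stack = [-11] (depth 1)
After 'neg': stack = [11] (depth 1)
After 'neg': stack = [-11] (depth 1)
After 'dup': stack = [-11, -11] (depth 2)
After 'push -8': stack = [-11, -11, -8] (depth 3)
After 'pick 1': stack = [-11, -11, -8, -11] (depth 4)
After 'lt': stack = [-11, -11, 0] (depth 3)
After 'lt': stack = [-11, 1] (depth 2)
After 'push 5': stack = [-11, 1, 5] (depth 3)
After 'push 6': stack = [-11, 1, 5, 6] (depth 4)
After 'pick 0': stack = [-11, 1, 5, 6, 6] (depth 5)
After 'push -3': stack = [-11, 1, 5, 6, 6, -3] (depth 6)
After 'div': stack = [-11, 1, 5, 6, -2] (depth 5)
After 'div': stack = [-11, 1, 5, -3] (depth 4)
After 'eq': stack = [-11, 1, 0] (depth 3)
After 'push -6': stack = [-11, 1, 0, -6] (depth 4)
After 'mod': stack = [-11, 1, 0] (depth 3)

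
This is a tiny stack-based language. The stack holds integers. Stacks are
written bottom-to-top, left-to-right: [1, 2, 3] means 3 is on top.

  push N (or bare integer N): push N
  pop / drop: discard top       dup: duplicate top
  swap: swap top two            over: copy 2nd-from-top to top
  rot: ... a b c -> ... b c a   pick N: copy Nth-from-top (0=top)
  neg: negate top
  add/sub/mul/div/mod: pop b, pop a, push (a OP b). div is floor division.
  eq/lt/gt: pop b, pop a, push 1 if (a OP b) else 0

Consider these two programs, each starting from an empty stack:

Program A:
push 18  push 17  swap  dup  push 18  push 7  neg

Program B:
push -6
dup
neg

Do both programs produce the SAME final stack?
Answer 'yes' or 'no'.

Answer: no

Derivation:
Program A trace:
  After 'push 18': [18]
  After 'push 17': [18, 17]
  After 'swap': [17, 18]
  After 'dup': [17, 18, 18]
  After 'push 18': [17, 18, 18, 18]
  After 'push 7': [17, 18, 18, 18, 7]
  After 'neg': [17, 18, 18, 18, -7]
Program A final stack: [17, 18, 18, 18, -7]

Program B trace:
  After 'push -6': [-6]
  After 'dup': [-6, -6]
  After 'neg': [-6, 6]
Program B final stack: [-6, 6]
Same: no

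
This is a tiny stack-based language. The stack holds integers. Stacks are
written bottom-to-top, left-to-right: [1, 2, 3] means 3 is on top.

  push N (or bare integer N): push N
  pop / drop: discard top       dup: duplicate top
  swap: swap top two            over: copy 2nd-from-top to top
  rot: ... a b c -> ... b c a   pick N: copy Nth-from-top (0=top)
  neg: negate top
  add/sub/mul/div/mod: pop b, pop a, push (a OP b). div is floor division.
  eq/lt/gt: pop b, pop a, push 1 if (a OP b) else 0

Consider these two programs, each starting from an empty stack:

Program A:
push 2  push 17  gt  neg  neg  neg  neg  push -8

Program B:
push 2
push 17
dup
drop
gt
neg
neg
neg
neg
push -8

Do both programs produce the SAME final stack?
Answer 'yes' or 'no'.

Program A trace:
  After 'push 2': [2]
  After 'push 17': [2, 17]
  After 'gt': [0]
  After 'neg': [0]
  After 'neg': [0]
  After 'neg': [0]
  After 'neg': [0]
  After 'push -8': [0, -8]
Program A final stack: [0, -8]

Program B trace:
  After 'push 2': [2]
  After 'push 17': [2, 17]
  After 'dup': [2, 17, 17]
  After 'drop': [2, 17]
  After 'gt': [0]
  After 'neg': [0]
  After 'neg': [0]
  After 'neg': [0]
  After 'neg': [0]
  After 'push -8': [0, -8]
Program B final stack: [0, -8]
Same: yes

Answer: yes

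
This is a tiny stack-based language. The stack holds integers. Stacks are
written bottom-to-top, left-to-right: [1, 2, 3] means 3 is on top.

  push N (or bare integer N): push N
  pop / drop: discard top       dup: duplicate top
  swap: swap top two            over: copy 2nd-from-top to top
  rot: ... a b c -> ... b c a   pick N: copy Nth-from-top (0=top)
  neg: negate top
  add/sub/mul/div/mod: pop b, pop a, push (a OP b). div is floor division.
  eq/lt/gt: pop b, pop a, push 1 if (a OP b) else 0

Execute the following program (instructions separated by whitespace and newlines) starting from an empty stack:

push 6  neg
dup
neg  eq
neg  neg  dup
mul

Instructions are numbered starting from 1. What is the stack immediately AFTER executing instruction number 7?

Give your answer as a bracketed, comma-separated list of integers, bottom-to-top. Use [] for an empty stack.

Answer: [0]

Derivation:
Step 1 ('push 6'): [6]
Step 2 ('neg'): [-6]
Step 3 ('dup'): [-6, -6]
Step 4 ('neg'): [-6, 6]
Step 5 ('eq'): [0]
Step 6 ('neg'): [0]
Step 7 ('neg'): [0]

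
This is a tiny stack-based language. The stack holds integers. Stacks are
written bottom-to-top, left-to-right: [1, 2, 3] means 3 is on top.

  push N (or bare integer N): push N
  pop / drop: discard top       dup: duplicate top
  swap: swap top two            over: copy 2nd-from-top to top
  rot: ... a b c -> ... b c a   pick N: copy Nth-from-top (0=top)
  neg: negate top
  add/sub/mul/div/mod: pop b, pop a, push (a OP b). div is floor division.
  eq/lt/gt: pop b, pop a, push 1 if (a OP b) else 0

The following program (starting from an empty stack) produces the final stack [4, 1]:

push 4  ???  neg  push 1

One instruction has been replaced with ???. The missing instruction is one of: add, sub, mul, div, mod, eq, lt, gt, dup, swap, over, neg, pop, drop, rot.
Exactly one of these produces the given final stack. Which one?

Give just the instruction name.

Stack before ???: [4]
Stack after ???:  [-4]
The instruction that transforms [4] -> [-4] is: neg

Answer: neg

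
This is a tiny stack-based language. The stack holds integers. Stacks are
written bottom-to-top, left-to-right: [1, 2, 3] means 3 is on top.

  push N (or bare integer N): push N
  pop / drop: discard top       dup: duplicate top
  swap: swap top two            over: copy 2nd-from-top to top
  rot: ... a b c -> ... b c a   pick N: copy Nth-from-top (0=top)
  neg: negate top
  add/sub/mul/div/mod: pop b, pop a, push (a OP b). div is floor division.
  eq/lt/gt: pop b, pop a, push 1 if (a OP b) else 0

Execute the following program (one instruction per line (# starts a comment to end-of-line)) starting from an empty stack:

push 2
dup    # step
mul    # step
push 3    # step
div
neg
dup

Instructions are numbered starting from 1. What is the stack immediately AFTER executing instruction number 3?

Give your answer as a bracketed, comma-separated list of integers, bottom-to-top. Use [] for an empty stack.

Step 1 ('push 2'): [2]
Step 2 ('dup'): [2, 2]
Step 3 ('mul'): [4]

Answer: [4]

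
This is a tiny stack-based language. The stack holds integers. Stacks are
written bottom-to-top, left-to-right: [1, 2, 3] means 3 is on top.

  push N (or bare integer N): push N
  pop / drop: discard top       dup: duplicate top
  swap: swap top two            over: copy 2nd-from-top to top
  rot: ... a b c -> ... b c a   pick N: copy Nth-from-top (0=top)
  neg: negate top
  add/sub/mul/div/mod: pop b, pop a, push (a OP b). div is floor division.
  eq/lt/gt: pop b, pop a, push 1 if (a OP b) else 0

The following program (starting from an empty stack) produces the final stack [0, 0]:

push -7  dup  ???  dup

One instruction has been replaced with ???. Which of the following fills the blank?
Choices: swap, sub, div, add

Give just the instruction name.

Answer: sub

Derivation:
Stack before ???: [-7, -7]
Stack after ???:  [0]
Checking each choice:
  swap: produces [-7, -7, -7]
  sub: MATCH
  div: produces [1, 1]
  add: produces [-14, -14]


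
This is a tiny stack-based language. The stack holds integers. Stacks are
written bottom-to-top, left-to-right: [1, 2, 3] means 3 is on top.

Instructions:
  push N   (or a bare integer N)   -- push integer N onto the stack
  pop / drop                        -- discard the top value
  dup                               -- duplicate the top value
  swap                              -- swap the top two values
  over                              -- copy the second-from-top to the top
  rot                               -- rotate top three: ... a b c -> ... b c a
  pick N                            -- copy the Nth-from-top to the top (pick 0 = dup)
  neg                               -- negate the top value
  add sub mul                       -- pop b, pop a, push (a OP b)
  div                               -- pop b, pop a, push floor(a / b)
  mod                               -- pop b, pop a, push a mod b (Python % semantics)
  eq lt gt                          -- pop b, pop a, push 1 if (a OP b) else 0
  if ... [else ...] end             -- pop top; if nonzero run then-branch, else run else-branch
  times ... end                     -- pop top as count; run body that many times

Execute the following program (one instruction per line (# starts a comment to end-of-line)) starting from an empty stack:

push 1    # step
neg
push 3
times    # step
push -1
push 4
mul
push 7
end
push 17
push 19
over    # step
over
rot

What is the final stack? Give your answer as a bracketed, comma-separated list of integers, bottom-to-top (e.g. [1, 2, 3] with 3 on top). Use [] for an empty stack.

Answer: [-1, -4, 7, -4, 7, -4, 7, 17, 17, 19, 19]

Derivation:
After 'push 1': [1]
After 'neg': [-1]
After 'push 3': [-1, 3]
After 'times': [-1]
After 'push -1': [-1, -1]
After 'push 4': [-1, -1, 4]
After 'mul': [-1, -4]
After 'push 7': [-1, -4, 7]
After 'push -1': [-1, -4, 7, -1]
After 'push 4': [-1, -4, 7, -1, 4]
After 'mul': [-1, -4, 7, -4]
After 'push 7': [-1, -4, 7, -4, 7]
After 'push -1': [-1, -4, 7, -4, 7, -1]
After 'push 4': [-1, -4, 7, -4, 7, -1, 4]
After 'mul': [-1, -4, 7, -4, 7, -4]
After 'push 7': [-1, -4, 7, -4, 7, -4, 7]
After 'push 17': [-1, -4, 7, -4, 7, -4, 7, 17]
After 'push 19': [-1, -4, 7, -4, 7, -4, 7, 17, 19]
After 'over': [-1, -4, 7, -4, 7, -4, 7, 17, 19, 17]
After 'over': [-1, -4, 7, -4, 7, -4, 7, 17, 19, 17, 19]
After 'rot': [-1, -4, 7, -4, 7, -4, 7, 17, 17, 19, 19]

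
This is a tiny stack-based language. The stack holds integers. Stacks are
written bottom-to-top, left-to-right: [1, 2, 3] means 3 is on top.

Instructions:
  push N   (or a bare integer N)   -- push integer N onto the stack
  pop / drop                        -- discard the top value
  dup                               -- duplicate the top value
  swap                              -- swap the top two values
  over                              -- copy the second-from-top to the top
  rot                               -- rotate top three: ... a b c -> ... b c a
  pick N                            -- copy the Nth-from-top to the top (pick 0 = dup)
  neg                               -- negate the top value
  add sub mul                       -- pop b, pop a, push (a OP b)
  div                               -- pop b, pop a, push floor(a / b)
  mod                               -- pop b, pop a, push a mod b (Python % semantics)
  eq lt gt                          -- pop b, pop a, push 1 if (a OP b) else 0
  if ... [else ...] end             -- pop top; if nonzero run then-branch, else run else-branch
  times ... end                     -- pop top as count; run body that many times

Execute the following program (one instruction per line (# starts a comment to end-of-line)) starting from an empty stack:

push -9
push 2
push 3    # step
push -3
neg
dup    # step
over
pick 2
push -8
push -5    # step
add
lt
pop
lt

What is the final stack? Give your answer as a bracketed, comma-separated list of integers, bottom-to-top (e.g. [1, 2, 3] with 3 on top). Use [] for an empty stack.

Answer: [-9, 2, 3, 3, 0]

Derivation:
After 'push -9': [-9]
After 'push 2': [-9, 2]
After 'push 3': [-9, 2, 3]
After 'push -3': [-9, 2, 3, -3]
After 'neg': [-9, 2, 3, 3]
After 'dup': [-9, 2, 3, 3, 3]
After 'over': [-9, 2, 3, 3, 3, 3]
After 'pick 2': [-9, 2, 3, 3, 3, 3, 3]
After 'push -8': [-9, 2, 3, 3, 3, 3, 3, -8]
After 'push -5': [-9, 2, 3, 3, 3, 3, 3, -8, -5]
After 'add': [-9, 2, 3, 3, 3, 3, 3, -13]
After 'lt': [-9, 2, 3, 3, 3, 3, 0]
After 'pop': [-9, 2, 3, 3, 3, 3]
After 'lt': [-9, 2, 3, 3, 0]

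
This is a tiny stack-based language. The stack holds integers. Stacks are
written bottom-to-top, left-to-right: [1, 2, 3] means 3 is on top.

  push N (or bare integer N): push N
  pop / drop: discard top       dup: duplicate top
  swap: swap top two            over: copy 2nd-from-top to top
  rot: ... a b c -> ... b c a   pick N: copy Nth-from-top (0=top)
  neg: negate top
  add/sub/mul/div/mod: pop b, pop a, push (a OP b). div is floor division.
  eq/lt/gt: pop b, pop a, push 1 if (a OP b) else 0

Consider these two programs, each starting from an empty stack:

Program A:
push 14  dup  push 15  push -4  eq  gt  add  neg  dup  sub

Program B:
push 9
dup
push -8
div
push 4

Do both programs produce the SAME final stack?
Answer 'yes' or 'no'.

Answer: no

Derivation:
Program A trace:
  After 'push 14': [14]
  After 'dup': [14, 14]
  After 'push 15': [14, 14, 15]
  After 'push -4': [14, 14, 15, -4]
  After 'eq': [14, 14, 0]
  After 'gt': [14, 1]
  After 'add': [15]
  After 'neg': [-15]
  After 'dup': [-15, -15]
  After 'sub': [0]
Program A final stack: [0]

Program B trace:
  After 'push 9': [9]
  After 'dup': [9, 9]
  After 'push -8': [9, 9, -8]
  After 'div': [9, -2]
  After 'push 4': [9, -2, 4]
Program B final stack: [9, -2, 4]
Same: no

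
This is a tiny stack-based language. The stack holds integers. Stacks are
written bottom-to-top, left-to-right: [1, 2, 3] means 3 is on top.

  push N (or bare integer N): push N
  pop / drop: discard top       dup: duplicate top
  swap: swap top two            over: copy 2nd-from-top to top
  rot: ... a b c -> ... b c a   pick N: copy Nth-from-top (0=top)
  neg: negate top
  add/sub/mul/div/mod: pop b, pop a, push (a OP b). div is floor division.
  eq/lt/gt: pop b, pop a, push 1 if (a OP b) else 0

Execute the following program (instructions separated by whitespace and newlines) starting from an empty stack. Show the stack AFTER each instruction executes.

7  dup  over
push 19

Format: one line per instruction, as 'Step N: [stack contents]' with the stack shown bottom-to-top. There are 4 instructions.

Step 1: [7]
Step 2: [7, 7]
Step 3: [7, 7, 7]
Step 4: [7, 7, 7, 19]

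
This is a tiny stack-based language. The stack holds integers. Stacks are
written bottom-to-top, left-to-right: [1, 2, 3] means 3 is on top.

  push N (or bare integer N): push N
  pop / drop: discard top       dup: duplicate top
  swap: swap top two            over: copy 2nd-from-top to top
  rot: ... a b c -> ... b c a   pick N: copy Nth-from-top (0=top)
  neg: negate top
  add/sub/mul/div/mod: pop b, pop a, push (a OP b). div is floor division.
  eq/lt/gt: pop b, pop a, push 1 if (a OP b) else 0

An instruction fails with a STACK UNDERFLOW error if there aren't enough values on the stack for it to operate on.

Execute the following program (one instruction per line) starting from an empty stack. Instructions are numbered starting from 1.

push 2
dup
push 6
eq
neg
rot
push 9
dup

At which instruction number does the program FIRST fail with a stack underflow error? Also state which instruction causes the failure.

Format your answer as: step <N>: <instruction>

Step 1 ('push 2'): stack = [2], depth = 1
Step 2 ('dup'): stack = [2, 2], depth = 2
Step 3 ('push 6'): stack = [2, 2, 6], depth = 3
Step 4 ('eq'): stack = [2, 0], depth = 2
Step 5 ('neg'): stack = [2, 0], depth = 2
Step 6 ('rot'): needs 3 value(s) but depth is 2 — STACK UNDERFLOW

Answer: step 6: rot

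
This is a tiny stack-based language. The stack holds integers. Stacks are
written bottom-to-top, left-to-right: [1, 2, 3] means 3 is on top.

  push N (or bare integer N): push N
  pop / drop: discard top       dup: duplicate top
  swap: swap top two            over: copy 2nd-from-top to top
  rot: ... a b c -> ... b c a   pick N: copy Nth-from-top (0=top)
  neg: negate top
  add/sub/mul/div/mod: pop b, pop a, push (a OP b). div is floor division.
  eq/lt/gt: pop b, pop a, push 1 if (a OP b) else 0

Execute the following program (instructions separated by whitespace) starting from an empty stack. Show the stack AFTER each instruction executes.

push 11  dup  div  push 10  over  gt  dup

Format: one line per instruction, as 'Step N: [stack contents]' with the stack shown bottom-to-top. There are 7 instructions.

Step 1: [11]
Step 2: [11, 11]
Step 3: [1]
Step 4: [1, 10]
Step 5: [1, 10, 1]
Step 6: [1, 1]
Step 7: [1, 1, 1]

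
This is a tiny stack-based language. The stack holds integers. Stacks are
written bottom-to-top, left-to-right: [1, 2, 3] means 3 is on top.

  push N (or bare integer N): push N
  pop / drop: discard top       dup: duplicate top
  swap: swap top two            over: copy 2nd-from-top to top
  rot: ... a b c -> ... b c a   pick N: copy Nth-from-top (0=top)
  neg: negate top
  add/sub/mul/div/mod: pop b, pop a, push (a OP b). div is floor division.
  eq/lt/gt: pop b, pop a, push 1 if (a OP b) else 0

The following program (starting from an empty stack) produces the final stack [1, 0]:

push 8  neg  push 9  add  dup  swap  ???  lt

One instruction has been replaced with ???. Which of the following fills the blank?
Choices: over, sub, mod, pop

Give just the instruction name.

Answer: over

Derivation:
Stack before ???: [1, 1]
Stack after ???:  [1, 1, 1]
Checking each choice:
  over: MATCH
  sub: stack underflow (need 2, have 1)
  mod: stack underflow (need 2, have 1)
  pop: stack underflow (need 2, have 1)


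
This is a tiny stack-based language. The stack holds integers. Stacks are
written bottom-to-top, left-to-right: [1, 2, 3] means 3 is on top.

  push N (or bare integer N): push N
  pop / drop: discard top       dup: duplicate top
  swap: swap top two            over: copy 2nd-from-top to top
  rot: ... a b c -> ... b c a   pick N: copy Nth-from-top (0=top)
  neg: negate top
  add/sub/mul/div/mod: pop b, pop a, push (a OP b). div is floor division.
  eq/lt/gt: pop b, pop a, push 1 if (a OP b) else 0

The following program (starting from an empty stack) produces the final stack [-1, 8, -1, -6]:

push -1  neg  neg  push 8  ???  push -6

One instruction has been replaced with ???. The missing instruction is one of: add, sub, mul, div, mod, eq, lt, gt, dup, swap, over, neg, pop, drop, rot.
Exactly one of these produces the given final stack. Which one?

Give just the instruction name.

Stack before ???: [-1, 8]
Stack after ???:  [-1, 8, -1]
The instruction that transforms [-1, 8] -> [-1, 8, -1] is: over

Answer: over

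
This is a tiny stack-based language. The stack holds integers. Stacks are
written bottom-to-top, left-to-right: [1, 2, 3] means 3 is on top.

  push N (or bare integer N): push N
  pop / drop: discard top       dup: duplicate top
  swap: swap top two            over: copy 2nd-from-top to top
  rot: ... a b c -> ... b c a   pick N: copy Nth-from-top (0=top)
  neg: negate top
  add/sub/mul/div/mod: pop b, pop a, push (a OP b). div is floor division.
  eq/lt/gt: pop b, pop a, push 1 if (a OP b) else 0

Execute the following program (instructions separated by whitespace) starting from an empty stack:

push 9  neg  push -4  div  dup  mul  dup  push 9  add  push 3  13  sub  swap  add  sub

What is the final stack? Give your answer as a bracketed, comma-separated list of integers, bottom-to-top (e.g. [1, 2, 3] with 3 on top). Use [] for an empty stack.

Answer: [1]

Derivation:
After 'push 9': [9]
After 'neg': [-9]
After 'push -4': [-9, -4]
After 'div': [2]
After 'dup': [2, 2]
After 'mul': [4]
After 'dup': [4, 4]
After 'push 9': [4, 4, 9]
After 'add': [4, 13]
After 'push 3': [4, 13, 3]
After 'push 13': [4, 13, 3, 13]
After 'sub': [4, 13, -10]
After 'swap': [4, -10, 13]
After 'add': [4, 3]
After 'sub': [1]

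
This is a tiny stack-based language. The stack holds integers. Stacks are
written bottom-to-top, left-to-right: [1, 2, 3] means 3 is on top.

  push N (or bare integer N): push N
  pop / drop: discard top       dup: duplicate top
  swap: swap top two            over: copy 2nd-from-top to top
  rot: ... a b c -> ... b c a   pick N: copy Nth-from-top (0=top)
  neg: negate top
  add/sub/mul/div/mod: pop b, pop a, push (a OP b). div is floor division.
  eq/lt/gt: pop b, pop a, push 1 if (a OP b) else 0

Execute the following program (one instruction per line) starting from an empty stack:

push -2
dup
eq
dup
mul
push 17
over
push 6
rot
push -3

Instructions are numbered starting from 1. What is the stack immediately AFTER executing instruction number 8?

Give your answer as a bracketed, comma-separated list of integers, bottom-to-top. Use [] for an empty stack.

Answer: [1, 17, 1, 6]

Derivation:
Step 1 ('push -2'): [-2]
Step 2 ('dup'): [-2, -2]
Step 3 ('eq'): [1]
Step 4 ('dup'): [1, 1]
Step 5 ('mul'): [1]
Step 6 ('push 17'): [1, 17]
Step 7 ('over'): [1, 17, 1]
Step 8 ('push 6'): [1, 17, 1, 6]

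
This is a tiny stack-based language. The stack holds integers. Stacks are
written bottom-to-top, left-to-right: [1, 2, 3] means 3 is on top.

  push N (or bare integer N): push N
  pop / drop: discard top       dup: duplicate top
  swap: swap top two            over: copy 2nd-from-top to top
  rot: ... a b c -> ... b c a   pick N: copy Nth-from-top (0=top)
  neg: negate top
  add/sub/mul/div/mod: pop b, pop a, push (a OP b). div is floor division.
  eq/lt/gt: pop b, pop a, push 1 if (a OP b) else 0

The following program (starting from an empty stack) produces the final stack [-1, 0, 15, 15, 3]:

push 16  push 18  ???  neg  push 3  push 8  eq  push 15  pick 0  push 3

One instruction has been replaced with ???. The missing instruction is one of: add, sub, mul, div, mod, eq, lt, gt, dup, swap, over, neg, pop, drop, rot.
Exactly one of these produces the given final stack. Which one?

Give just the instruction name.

Answer: lt

Derivation:
Stack before ???: [16, 18]
Stack after ???:  [1]
The instruction that transforms [16, 18] -> [1] is: lt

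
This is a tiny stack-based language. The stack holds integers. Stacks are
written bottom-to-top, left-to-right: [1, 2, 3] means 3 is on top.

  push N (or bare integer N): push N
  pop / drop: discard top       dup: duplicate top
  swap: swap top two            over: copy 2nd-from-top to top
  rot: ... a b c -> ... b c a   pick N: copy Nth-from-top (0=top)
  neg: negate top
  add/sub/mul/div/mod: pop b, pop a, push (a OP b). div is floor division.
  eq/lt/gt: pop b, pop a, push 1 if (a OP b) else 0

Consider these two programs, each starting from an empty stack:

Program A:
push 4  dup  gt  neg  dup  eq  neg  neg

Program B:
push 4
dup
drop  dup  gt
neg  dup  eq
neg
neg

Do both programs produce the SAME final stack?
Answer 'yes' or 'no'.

Answer: yes

Derivation:
Program A trace:
  After 'push 4': [4]
  After 'dup': [4, 4]
  After 'gt': [0]
  After 'neg': [0]
  After 'dup': [0, 0]
  After 'eq': [1]
  After 'neg': [-1]
  After 'neg': [1]
Program A final stack: [1]

Program B trace:
  After 'push 4': [4]
  After 'dup': [4, 4]
  After 'drop': [4]
  After 'dup': [4, 4]
  After 'gt': [0]
  After 'neg': [0]
  After 'dup': [0, 0]
  After 'eq': [1]
  After 'neg': [-1]
  After 'neg': [1]
Program B final stack: [1]
Same: yes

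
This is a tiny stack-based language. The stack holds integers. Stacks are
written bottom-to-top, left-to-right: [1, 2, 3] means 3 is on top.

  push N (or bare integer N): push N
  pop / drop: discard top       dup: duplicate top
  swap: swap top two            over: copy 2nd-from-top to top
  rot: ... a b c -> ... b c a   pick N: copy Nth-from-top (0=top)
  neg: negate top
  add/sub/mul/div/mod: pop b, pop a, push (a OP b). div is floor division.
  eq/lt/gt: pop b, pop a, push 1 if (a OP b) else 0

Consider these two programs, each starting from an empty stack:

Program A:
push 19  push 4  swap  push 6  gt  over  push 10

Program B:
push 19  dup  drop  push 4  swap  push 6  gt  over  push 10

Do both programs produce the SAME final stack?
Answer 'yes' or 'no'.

Answer: yes

Derivation:
Program A trace:
  After 'push 19': [19]
  After 'push 4': [19, 4]
  After 'swap': [4, 19]
  After 'push 6': [4, 19, 6]
  After 'gt': [4, 1]
  After 'over': [4, 1, 4]
  After 'push 10': [4, 1, 4, 10]
Program A final stack: [4, 1, 4, 10]

Program B trace:
  After 'push 19': [19]
  After 'dup': [19, 19]
  After 'drop': [19]
  After 'push 4': [19, 4]
  After 'swap': [4, 19]
  After 'push 6': [4, 19, 6]
  After 'gt': [4, 1]
  After 'over': [4, 1, 4]
  After 'push 10': [4, 1, 4, 10]
Program B final stack: [4, 1, 4, 10]
Same: yes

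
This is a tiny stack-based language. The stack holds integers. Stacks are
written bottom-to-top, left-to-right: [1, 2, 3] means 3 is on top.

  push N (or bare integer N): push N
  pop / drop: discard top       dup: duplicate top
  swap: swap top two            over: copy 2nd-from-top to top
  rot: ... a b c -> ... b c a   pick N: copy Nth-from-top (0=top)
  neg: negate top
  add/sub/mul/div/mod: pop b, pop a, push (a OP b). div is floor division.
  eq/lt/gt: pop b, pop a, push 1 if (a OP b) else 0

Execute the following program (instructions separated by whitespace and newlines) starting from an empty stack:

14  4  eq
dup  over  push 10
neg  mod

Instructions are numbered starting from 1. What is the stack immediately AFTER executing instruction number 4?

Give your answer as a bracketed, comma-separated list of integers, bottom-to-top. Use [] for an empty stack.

Answer: [0, 0]

Derivation:
Step 1 ('14'): [14]
Step 2 ('4'): [14, 4]
Step 3 ('eq'): [0]
Step 4 ('dup'): [0, 0]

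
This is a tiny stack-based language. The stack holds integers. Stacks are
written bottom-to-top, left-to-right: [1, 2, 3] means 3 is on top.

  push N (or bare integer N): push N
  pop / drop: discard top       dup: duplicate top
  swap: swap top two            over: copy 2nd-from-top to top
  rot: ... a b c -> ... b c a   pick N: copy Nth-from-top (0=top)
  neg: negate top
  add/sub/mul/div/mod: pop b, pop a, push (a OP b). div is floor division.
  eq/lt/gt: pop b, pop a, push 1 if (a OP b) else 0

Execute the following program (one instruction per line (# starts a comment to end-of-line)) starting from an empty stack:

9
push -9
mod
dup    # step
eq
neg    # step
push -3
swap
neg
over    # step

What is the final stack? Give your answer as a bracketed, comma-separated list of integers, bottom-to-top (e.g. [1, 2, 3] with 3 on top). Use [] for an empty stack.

Answer: [-3, 1, -3]

Derivation:
After 'push 9': [9]
After 'push -9': [9, -9]
After 'mod': [0]
After 'dup': [0, 0]
After 'eq': [1]
After 'neg': [-1]
After 'push -3': [-1, -3]
After 'swap': [-3, -1]
After 'neg': [-3, 1]
After 'over': [-3, 1, -3]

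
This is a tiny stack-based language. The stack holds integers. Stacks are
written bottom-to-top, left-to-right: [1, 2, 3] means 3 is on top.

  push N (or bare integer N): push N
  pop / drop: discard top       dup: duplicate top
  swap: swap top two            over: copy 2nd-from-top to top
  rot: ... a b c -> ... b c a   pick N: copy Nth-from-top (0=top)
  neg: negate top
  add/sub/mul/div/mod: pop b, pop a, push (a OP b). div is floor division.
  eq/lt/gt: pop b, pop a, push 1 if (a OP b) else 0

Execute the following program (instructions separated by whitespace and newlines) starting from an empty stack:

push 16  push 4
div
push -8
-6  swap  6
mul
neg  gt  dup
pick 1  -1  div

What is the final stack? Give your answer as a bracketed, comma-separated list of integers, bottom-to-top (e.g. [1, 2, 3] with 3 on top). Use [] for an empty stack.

After 'push 16': [16]
After 'push 4': [16, 4]
After 'div': [4]
After 'push -8': [4, -8]
After 'push -6': [4, -8, -6]
After 'swap': [4, -6, -8]
After 'push 6': [4, -6, -8, 6]
After 'mul': [4, -6, -48]
After 'neg': [4, -6, 48]
After 'gt': [4, 0]
After 'dup': [4, 0, 0]
After 'pick 1': [4, 0, 0, 0]
After 'push -1': [4, 0, 0, 0, -1]
After 'div': [4, 0, 0, 0]

Answer: [4, 0, 0, 0]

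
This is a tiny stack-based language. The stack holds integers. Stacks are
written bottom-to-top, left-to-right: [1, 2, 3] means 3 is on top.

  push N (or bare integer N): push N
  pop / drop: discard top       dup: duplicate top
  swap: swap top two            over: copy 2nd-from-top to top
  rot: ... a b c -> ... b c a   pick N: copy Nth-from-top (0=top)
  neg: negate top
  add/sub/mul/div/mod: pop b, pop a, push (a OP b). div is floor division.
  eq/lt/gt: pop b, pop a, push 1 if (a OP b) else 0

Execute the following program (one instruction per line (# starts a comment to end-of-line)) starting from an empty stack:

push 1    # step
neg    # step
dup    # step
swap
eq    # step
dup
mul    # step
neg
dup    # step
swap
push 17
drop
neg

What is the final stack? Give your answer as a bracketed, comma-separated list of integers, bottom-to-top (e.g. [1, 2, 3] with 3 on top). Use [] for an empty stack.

After 'push 1': [1]
After 'neg': [-1]
After 'dup': [-1, -1]
After 'swap': [-1, -1]
After 'eq': [1]
After 'dup': [1, 1]
After 'mul': [1]
After 'neg': [-1]
After 'dup': [-1, -1]
After 'swap': [-1, -1]
After 'push 17': [-1, -1, 17]
After 'drop': [-1, -1]
After 'neg': [-1, 1]

Answer: [-1, 1]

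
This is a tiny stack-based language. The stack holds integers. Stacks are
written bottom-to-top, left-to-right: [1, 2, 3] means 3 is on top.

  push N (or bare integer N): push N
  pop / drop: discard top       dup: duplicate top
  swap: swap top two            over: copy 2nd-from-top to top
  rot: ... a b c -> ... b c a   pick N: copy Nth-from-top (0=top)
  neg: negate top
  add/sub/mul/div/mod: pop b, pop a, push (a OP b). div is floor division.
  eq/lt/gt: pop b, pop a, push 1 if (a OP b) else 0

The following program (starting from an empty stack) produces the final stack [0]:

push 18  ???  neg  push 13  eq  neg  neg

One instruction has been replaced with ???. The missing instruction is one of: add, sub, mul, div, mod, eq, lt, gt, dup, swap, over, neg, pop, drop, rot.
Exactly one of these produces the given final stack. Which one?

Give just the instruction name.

Stack before ???: [18]
Stack after ???:  [-18]
The instruction that transforms [18] -> [-18] is: neg

Answer: neg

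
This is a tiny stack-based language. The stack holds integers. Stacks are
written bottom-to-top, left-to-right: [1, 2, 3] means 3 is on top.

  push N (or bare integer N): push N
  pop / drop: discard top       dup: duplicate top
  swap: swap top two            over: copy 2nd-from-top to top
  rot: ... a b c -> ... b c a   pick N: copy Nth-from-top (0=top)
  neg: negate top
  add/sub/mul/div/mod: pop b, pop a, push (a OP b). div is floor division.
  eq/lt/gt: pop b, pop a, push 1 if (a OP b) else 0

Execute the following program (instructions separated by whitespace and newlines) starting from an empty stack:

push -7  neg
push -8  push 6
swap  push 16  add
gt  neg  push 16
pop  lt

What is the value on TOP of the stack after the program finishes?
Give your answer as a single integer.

Answer: 0

Derivation:
After 'push -7': [-7]
After 'neg': [7]
After 'push -8': [7, -8]
After 'push 6': [7, -8, 6]
After 'swap': [7, 6, -8]
After 'push 16': [7, 6, -8, 16]
After 'add': [7, 6, 8]
After 'gt': [7, 0]
After 'neg': [7, 0]
After 'push 16': [7, 0, 16]
After 'pop': [7, 0]
After 'lt': [0]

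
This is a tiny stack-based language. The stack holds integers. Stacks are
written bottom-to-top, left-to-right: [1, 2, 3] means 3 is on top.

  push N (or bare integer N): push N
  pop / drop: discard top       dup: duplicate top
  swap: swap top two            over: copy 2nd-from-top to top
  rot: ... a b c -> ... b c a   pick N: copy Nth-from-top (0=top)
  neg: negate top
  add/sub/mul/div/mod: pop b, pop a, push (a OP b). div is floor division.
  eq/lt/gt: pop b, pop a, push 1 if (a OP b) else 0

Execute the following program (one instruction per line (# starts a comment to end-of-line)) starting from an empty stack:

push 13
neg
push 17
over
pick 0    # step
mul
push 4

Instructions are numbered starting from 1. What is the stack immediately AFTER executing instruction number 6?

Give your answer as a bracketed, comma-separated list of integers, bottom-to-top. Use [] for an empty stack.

Answer: [-13, 17, 169]

Derivation:
Step 1 ('push 13'): [13]
Step 2 ('neg'): [-13]
Step 3 ('push 17'): [-13, 17]
Step 4 ('over'): [-13, 17, -13]
Step 5 ('pick 0'): [-13, 17, -13, -13]
Step 6 ('mul'): [-13, 17, 169]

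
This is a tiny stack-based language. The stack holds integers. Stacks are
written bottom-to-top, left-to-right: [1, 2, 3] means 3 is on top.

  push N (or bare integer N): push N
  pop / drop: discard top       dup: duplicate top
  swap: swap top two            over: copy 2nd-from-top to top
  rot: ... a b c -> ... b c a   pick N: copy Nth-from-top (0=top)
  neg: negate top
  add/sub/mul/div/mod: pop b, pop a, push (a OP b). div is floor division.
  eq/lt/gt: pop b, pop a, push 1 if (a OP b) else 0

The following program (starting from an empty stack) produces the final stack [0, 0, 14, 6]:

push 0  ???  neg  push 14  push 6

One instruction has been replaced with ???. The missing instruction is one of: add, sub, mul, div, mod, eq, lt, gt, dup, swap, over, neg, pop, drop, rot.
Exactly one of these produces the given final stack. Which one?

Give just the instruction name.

Stack before ???: [0]
Stack after ???:  [0, 0]
The instruction that transforms [0] -> [0, 0] is: dup

Answer: dup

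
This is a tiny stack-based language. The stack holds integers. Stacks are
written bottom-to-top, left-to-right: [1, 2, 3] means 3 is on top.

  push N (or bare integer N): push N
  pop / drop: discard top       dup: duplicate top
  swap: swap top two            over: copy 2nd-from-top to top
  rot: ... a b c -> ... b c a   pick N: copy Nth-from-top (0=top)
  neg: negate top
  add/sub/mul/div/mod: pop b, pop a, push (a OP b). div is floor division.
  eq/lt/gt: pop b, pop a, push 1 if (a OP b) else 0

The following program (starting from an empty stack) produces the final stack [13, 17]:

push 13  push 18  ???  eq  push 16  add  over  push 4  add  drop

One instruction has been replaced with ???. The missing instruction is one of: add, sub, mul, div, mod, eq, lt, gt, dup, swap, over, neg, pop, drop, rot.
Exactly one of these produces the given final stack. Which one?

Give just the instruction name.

Stack before ???: [13, 18]
Stack after ???:  [13, 18, 18]
The instruction that transforms [13, 18] -> [13, 18, 18] is: dup

Answer: dup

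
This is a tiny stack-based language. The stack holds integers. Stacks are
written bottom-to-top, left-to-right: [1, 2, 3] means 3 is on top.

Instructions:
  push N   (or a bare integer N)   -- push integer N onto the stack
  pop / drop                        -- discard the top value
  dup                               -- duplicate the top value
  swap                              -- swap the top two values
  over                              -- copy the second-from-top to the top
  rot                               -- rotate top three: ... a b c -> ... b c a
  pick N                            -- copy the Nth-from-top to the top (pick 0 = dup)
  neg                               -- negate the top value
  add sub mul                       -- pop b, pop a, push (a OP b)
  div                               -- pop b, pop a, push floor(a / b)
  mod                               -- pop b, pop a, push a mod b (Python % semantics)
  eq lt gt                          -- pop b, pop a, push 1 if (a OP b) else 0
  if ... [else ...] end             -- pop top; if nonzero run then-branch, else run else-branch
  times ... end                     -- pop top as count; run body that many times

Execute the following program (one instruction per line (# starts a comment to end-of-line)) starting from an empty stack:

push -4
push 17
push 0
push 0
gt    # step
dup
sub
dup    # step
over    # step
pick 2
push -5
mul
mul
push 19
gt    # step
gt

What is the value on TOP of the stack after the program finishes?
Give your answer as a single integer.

Answer: 0

Derivation:
After 'push -4': [-4]
After 'push 17': [-4, 17]
After 'push 0': [-4, 17, 0]
After 'push 0': [-4, 17, 0, 0]
After 'gt': [-4, 17, 0]
After 'dup': [-4, 17, 0, 0]
After 'sub': [-4, 17, 0]
After 'dup': [-4, 17, 0, 0]
After 'over': [-4, 17, 0, 0, 0]
After 'pick 2': [-4, 17, 0, 0, 0, 0]
After 'push -5': [-4, 17, 0, 0, 0, 0, -5]
After 'mul': [-4, 17, 0, 0, 0, 0]
After 'mul': [-4, 17, 0, 0, 0]
After 'push 19': [-4, 17, 0, 0, 0, 19]
After 'gt': [-4, 17, 0, 0, 0]
After 'gt': [-4, 17, 0, 0]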